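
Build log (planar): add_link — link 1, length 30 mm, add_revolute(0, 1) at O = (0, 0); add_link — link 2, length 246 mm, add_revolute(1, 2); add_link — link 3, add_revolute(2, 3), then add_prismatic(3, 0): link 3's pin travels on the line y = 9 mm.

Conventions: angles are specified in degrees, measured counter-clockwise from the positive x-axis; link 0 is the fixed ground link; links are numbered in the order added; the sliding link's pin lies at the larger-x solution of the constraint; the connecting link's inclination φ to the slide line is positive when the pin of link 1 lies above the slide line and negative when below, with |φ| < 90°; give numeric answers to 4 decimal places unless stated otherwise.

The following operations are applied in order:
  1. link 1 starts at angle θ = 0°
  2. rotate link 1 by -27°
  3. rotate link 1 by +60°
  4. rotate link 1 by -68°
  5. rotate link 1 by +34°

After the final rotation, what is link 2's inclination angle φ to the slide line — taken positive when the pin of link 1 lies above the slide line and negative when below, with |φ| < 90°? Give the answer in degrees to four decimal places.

geometry: r = 30 mm, L = 246 mm, e = 9 mm; θ starts at 0°
rotate link 1 by -27°: θ ← 0° -27° = -27°
rotate link 1 by +60°: θ ← -27° +60° = 33°
rotate link 1 by -68°: θ ← 33° -68° = -35°
rotate link 1 by +34°: θ ← -35° +34° = -1°
h = r sin θ − e = -0.523572 − 9 = -9.523572
sin φ = h / L = -9.523572 / 246 = -0.03871371
φ = arcsin(-0.03871371) = -2.218687°

-2.2187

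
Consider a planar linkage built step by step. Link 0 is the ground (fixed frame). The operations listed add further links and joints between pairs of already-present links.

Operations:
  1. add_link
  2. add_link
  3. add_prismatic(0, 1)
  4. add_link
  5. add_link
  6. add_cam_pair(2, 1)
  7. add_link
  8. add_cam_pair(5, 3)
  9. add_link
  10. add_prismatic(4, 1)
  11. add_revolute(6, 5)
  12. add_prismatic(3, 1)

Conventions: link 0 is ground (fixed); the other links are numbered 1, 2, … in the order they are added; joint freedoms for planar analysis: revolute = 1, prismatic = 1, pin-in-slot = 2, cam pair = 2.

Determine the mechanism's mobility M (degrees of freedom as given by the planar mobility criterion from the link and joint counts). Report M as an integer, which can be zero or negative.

ground; <1,0,0>
#1 <2,0,0>
#2 <3,0,0>
P:0↔1 J1 <3,1,0>
#3 <4,1,0>
#4 <5,1,0>
C:2↔1 J2 <5,1,1>
#5 <6,1,1>
C:5↔3 J2 <6,1,2>
#6 <7,1,2>
P:4↔1 J1 <7,2,2>
R:6↔5 J1 <7,3,2>
P:3↔1 J1 <7,4,2>
3×6 − 2×4 − 1×2 = 8

M = 8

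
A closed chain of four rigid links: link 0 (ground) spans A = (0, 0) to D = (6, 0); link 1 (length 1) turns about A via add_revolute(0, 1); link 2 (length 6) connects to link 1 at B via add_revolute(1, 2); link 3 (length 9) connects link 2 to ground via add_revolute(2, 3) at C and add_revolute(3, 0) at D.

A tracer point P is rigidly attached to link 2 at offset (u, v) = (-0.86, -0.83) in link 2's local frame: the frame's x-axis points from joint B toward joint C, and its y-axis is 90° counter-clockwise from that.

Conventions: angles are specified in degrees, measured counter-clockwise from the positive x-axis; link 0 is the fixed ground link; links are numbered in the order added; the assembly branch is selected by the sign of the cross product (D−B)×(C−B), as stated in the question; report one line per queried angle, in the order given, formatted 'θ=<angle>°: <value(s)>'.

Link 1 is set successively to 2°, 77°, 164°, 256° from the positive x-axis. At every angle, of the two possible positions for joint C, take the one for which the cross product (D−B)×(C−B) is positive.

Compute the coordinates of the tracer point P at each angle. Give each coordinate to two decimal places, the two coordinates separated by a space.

A=(0,0), D=(6.00,0)
θ=2°: B = A + 1.00·(cos2°, sin2°) = (0.9994, 0.0349)
θ=2°: |BD| = 5.0007
θ=2°: circle(B,6.00) ∩ circle(D,9.00): a=-1.9990, h=5.6572
θ=2°:   candidates: C₊=(-0.9601,5.7059) cross=28.290; C₋=(-1.0390,-5.6082) cross=-28.290
θ=2°:   branch + wants cross > 0 → take C=(-0.9601,5.7059) (cross=28.290)
θ=2°: ex = (C−B)/|BC| = (-0.3266,0.9452); ey = (-0.9452,-0.3266)
θ=2°: P = B + -0.86·ex + -0.83·ey = (2.0647,-0.5069)
θ=77°: B = A + 1.00·(cos77°, sin77°) = (0.2250, 0.9744)
θ=77°: |BD| = 5.8567
θ=77°: circle(B,6.00) ∩ circle(D,9.00): a=-0.9134, h=5.9301
θ=77°:   candidates: C₊=(0.3108,6.9738) cross=34.730; C₋=(-1.6623,-4.7211) cross=-34.730
θ=77°:   branch + wants cross > 0 → take C=(0.3108,6.9738) (cross=34.730)
θ=77°: ex = (C−B)/|BC| = (0.0143,0.9999); ey = (-0.9999,0.0143)
θ=77°: P = B + -0.86·ex + -0.83·ey = (1.0426,0.1026)
θ=164°: B = A + 1.00·(cos164°, sin164°) = (-0.9613, 0.2756)
θ=164°: |BD| = 6.9667
θ=164°: circle(B,6.00) ∩ circle(D,9.00): a=0.2537, h=5.9946
θ=164°:   candidates: C₊=(-0.4706,6.2555) cross=41.763; C₋=(-0.9449,-5.7243) cross=-41.763
θ=164°:   branch + wants cross > 0 → take C=(-0.4706,6.2555) (cross=41.763)
θ=164°: ex = (C−B)/|BC| = (0.0818,0.9967); ey = (-0.9967,0.0818)
θ=164°: P = B + -0.86·ex + -0.83·ey = (-0.2044,-0.6494)
θ=256°: B = A + 1.00·(cos256°, sin256°) = (-0.2419, -0.9703)
θ=256°: |BD| = 6.3169
θ=256°: circle(B,6.00) ∩ circle(D,9.00): a=-0.4034, h=5.9864
θ=256°:   candidates: C₊=(-1.5601,4.8831) cross=37.816; C₋=(0.2790,-6.9476) cross=-37.816
θ=256°:   branch + wants cross > 0 → take C=(-1.5601,4.8831) (cross=37.816)
θ=256°: ex = (C−B)/|BC| = (-0.2197,0.9756); ey = (-0.9756,-0.2197)
θ=256°: P = B + -0.86·ex + -0.83·ey = (0.7567,-1.6269)

θ=2°: 2.06 -0.51
θ=77°: 1.04 0.10
θ=164°: -0.20 -0.65
θ=256°: 0.76 -1.63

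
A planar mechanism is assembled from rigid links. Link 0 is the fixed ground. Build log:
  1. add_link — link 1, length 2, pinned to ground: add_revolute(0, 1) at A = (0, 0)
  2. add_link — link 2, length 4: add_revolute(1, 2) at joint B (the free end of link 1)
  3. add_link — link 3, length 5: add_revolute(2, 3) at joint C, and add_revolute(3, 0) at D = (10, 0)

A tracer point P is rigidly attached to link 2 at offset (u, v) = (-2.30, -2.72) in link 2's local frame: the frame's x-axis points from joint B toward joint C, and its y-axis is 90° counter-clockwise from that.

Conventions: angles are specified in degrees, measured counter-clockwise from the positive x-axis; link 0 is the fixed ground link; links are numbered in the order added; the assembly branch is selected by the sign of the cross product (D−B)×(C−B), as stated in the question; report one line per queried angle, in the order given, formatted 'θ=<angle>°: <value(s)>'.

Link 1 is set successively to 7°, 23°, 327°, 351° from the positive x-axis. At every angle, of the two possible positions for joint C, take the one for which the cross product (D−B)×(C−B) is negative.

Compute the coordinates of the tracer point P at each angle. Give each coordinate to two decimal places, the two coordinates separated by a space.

A=(0,0), D=(10.00,0)
θ=7°: B = A + 2.00·(cos7°, sin7°) = (1.9851, 0.2437)
θ=7°: |BD| = 8.0186
θ=7°: circle(B,4.00) ∩ circle(D,5.00): a=3.4481, h=2.0274
θ=7°:   candidates: C₊=(5.4932,2.1654) cross=16.257; C₋=(5.3700,-1.8876) cross=-16.257
θ=7°:   branch - wants cross < 0 → take C=(5.3700,-1.8876) (cross=-16.257)
θ=7°: ex = (C−B)/|BC| = (0.8462,-0.5328); ey = (0.5328,0.8462)
θ=7°: P = B + -2.30·ex + -2.72·ey = (-1.4105,-0.8325)
θ=23°: B = A + 2.00·(cos23°, sin23°) = (1.8410, 0.7815)
θ=23°: |BD| = 8.1963
θ=23°: circle(B,4.00) ∩ circle(D,5.00): a=3.5491, h=1.8449
θ=23°:   candidates: C₊=(5.5499,2.2796) cross=15.121; C₋=(5.1981,-1.3934) cross=-15.121
θ=23°:   branch - wants cross < 0 → take C=(5.1981,-1.3934) (cross=-15.121)
θ=23°: ex = (C−B)/|BC| = (0.8393,-0.5437); ey = (0.5437,0.8393)
θ=23°: P = B + -2.30·ex + -2.72·ey = (-1.5682,-0.2508)
θ=327°: B = A + 2.00·(cos327°, sin327°) = (1.6773, -1.0893)
θ=327°: |BD| = 8.3936
θ=327°: circle(B,4.00) ∩ circle(D,5.00): a=3.6607, h=1.6122
θ=327°:   candidates: C₊=(5.0979,0.9844) cross=13.532; C₋=(5.5163,-2.2128) cross=-13.532
θ=327°:   branch - wants cross < 0 → take C=(5.5163,-2.2128) (cross=-13.532)
θ=327°: ex = (C−B)/|BC| = (0.9597,-0.2809); ey = (0.2809,0.9597)
θ=327°: P = B + -2.30·ex + -2.72·ey = (-1.2941,-3.0537)
θ=351°: B = A + 2.00·(cos351°, sin351°) = (1.9754, -0.3129)
θ=351°: |BD| = 8.0307
θ=351°: circle(B,4.00) ∩ circle(D,5.00): a=3.4550, h=2.0157
θ=351°:   candidates: C₊=(5.3492,1.8359) cross=16.187; C₋=(5.5063,-2.1924) cross=-16.187
θ=351°:   branch - wants cross < 0 → take C=(5.5063,-2.1924) (cross=-16.187)
θ=351°: ex = (C−B)/|BC| = (0.8827,-0.4699); ey = (0.4699,0.8827)
θ=351°: P = B + -2.30·ex + -2.72·ey = (-1.3330,-1.6332)

θ=7°: -1.41 -0.83
θ=23°: -1.57 -0.25
θ=327°: -1.29 -3.05
θ=351°: -1.33 -1.63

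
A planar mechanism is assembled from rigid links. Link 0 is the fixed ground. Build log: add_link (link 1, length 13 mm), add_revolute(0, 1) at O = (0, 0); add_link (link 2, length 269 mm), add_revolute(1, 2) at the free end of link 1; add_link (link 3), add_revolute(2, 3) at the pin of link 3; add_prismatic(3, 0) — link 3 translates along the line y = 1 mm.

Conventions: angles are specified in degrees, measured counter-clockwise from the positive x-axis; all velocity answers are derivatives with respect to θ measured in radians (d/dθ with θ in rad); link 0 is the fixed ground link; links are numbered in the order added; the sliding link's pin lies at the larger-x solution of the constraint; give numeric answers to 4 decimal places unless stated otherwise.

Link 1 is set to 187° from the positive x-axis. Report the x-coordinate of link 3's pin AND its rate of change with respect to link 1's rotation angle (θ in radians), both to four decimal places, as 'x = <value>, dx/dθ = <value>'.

geometry: r = 13 mm, L = 269 mm, e = 1 mm
crank pin P = (r cos θ, r sin θ) = (-12.903100, -1.584301)
h = r sin θ − e = -1.584301 − 1 = -2.584301
x = r cos θ + √(L² − h²) = -12.903100 + 268.987586 = 256.084486
dx/dθ = −r sin θ − h·r cos θ/√(L² − h²) (θ in radians; h = -2.584301) = 1.460335

x = 256.0845, dx/dθ = 1.4603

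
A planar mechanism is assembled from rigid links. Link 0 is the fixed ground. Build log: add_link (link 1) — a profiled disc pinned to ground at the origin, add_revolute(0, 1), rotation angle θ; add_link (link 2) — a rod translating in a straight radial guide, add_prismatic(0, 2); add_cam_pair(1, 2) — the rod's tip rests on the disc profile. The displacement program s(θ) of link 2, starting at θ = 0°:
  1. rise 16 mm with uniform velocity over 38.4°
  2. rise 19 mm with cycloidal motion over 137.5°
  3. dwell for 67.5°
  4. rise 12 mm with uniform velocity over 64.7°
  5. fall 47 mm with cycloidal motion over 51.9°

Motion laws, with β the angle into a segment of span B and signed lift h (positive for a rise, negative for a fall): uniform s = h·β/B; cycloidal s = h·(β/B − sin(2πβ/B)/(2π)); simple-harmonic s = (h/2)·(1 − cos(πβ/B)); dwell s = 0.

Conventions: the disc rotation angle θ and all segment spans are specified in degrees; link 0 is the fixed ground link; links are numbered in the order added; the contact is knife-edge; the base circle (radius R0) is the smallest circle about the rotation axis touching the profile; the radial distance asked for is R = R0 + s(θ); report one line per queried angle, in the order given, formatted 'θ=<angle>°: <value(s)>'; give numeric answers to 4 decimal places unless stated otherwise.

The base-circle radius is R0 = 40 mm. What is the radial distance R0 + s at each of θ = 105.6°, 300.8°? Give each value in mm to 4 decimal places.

seg 1 [0°–38.4°] uniform, h=16: full span → s += 16 → s = 16.0000
seg 2 [38.4°–175.9°] cycloidal, h=19: θ=105.6° here. β=67.2, B=137.5. 19·(0.4887 − sin(2π·0.4887)/(2π)) = 9.0718 → s = 25.0718
seg 2 [38.4°–175.9°] cycloidal, h=19: full span → s += 19 → s = 35.0000
seg 3 [175.9°–243.4°] dwell: s stays 35.0000
seg 4 [243.4°–308.1°] uniform, h=12: θ=300.8° here. β=57.4, B=64.7. 12·57.4/64.7 = 10.6461 → s = 45.6461
θ=105.6°: R = R0 + s = 40 + 25.0718 = 65.0718
θ=300.8°: R = R0 + s = 40 + 45.6461 = 85.6461

θ=105.6°: 65.0718
θ=300.8°: 85.6461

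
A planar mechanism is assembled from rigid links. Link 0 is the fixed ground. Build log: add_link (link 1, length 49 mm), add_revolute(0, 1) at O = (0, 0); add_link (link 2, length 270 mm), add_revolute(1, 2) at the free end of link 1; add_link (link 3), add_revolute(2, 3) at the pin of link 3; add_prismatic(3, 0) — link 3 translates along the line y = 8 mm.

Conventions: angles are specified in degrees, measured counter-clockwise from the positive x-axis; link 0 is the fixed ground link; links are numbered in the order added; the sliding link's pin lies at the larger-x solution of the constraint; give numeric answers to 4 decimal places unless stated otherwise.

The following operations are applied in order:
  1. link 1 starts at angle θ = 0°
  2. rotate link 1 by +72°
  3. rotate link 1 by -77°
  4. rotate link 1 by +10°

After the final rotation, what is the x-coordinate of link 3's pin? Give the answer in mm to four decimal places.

geometry: r = 49 mm, L = 270 mm, e = 8 mm; θ starts at 0°
rotate link 1 by +72°: θ ← 0° +72° = 72°
rotate link 1 by -77°: θ ← 72° -77° = -5°
rotate link 1 by +10°: θ ← -5° +10° = 5°
crank pin P = (r cos θ, r sin θ) = (48.813540, 4.270631)
h = r sin θ − e = 4.270631 − 8 = -3.729369
x = r cos θ + √(L² − h²) = 48.813540 + 269.974243 = 318.787783

318.7878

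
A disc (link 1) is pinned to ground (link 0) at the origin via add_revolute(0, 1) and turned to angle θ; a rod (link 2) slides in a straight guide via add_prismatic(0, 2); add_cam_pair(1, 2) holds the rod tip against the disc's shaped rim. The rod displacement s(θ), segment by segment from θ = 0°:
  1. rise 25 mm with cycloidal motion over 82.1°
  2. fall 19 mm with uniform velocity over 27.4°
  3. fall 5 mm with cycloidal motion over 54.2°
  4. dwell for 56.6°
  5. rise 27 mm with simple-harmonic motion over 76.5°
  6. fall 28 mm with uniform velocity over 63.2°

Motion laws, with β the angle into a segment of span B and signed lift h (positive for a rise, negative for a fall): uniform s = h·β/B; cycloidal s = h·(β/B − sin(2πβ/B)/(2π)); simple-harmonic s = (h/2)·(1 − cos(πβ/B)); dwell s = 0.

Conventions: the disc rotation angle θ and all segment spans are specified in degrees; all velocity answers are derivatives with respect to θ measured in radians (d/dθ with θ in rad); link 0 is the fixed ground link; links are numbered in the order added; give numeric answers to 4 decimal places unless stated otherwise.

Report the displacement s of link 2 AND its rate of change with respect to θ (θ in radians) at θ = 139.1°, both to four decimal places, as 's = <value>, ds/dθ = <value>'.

segment 1 (0° to 82.1°, cycloidal, h = 25) is passed completely: s = 0.0000 + (25) = 25.0000
segment 2 (82.1° to 109.5°, uniform, h = -19) is passed completely: s = 25.0000 + (-19) = 6.0000
θ = 139.1° falls in segment 3 (109.5° to 163.7°, cycloidal, h = -5): β = 139.1 − 109.5 = 29.6°, B = 54.2°; Δs = -5·(0.5461 − sin(2π·0.5461)/(2π)) = -2.9580; s = 6.0000 − 2.9580 = 3.0420
velocity in seg [109.5°–163.7°] (cycloidal), θ in radians: β = 29.6° = 0.5166 rad, B = 54.2° = 0.9460 rad; ds/dθ = (h/B)(1 − cos(2πβ/B)) = ((-5)/0.9460)(1 − cos(2π·0.5461)) = -10.350751 mm/rad

s = 3.0420, ds/dθ = -10.3508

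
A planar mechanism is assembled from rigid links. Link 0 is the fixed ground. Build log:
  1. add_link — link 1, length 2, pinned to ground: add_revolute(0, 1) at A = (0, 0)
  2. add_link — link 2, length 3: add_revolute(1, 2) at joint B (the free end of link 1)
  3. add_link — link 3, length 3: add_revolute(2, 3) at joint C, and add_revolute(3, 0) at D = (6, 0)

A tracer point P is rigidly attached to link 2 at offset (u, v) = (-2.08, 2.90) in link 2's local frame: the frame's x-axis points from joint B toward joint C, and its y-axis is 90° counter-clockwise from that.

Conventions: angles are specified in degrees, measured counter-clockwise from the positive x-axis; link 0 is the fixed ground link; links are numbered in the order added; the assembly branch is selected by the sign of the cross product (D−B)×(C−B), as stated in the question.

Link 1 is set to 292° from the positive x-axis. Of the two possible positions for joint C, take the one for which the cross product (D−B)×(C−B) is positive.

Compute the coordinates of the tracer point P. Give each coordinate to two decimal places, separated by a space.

A=(0,0), D=(6.00,0)
B = A + 2.00·(cos292°, sin292°) = (0.7492, -1.8544)
|BD| = 5.5686
circle(B,3.00) ∩ circle(D,3.00): a=2.7843, h=1.1170
  candidates: C₊=(3.0026,0.1260) cross=6.220; C₋=(3.7466,-1.9804) cross=-6.220
  branch + wants cross > 0 → take C=(3.0026,0.1260) (cross=6.220)
ex = (C−B)/|BC| = (0.7511,0.6601); ey = (-0.6601,0.7511)
P = B + -2.08·ex + 2.90·ey = (-2.7276,-1.0491)

-2.73 -1.05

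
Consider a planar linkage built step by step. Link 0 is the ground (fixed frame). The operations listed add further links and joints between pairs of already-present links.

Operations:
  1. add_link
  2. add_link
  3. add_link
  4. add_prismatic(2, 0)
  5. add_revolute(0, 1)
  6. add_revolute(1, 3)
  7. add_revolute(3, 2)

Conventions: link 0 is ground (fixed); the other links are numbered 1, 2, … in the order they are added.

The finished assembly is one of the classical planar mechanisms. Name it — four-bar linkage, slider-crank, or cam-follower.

links: 4 (incl. ground); joints: 3 revolute, 1 prismatic, 0 higher (cam) pair, forming one closed loop
4 links, 3 revolutes + 1 prismatic in one loop → slider-crank

slider-crank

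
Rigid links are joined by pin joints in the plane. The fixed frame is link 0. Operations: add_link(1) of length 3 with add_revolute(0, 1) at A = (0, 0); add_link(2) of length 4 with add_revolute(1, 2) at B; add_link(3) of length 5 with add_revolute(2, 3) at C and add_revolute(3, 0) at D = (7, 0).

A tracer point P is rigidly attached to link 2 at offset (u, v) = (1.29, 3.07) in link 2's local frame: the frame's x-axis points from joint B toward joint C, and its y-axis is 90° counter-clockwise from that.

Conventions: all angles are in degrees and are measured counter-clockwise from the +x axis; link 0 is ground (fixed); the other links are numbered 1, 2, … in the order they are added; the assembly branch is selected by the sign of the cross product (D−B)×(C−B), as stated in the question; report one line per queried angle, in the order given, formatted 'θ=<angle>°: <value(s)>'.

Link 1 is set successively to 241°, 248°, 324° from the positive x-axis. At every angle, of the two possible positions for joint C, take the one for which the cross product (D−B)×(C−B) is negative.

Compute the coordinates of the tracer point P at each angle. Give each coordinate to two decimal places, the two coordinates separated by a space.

A=(0,0), D=(7.00,0)
θ=241°: B = A + 3.00·(cos241°, sin241°) = (-1.4544, -2.6239)
θ=241°: |BD| = 8.8522
θ=241°: circle(B,4.00) ∩ circle(D,5.00): a=3.9178, h=0.8069
θ=241°:   candidates: C₊=(2.0481,-0.6920) cross=7.143; C₋=(2.5265,-2.2332) cross=-7.143
θ=241°:   branch - wants cross < 0 → take C=(2.5265,-2.2332) (cross=-7.143)
θ=241°: ex = (C−B)/|BC| = (0.9952,0.0977); ey = (-0.0977,0.9952)
θ=241°: P = B + 1.29·ex + 3.07·ey = (-0.4704,0.5574)
θ=248°: B = A + 3.00·(cos248°, sin248°) = (-1.1238, -2.7816)
θ=248°: |BD| = 8.5868
θ=248°: circle(B,4.00) ∩ circle(D,5.00): a=3.7694, h=1.3387
θ=248°:   candidates: C₊=(2.0087,-0.2941) cross=11.495; C₋=(2.8759,-2.8270) cross=-11.495
θ=248°:   branch - wants cross < 0 → take C=(2.8759,-2.8270) (cross=-11.495)
θ=248°: ex = (C−B)/|BC| = (0.9999,-0.0114); ey = (0.0114,0.9999)
θ=248°: P = B + 1.29·ex + 3.07·ey = (0.2010,0.2736)
θ=324°: B = A + 3.00·(cos324°, sin324°) = (2.4271, -1.7634)
θ=324°: |BD| = 4.9012
θ=324°: circle(B,4.00) ∩ circle(D,5.00): a=1.5324, h=3.6948
θ=324°:   candidates: C₊=(2.5275,2.2354) cross=18.109; C₋=(5.1862,-4.6594) cross=-18.109
θ=324°:   branch - wants cross < 0 → take C=(5.1862,-4.6594) (cross=-18.109)
θ=324°: ex = (C−B)/|BC| = (0.6898,-0.7240); ey = (0.7240,0.6898)
θ=324°: P = B + 1.29·ex + 3.07·ey = (5.5396,-0.5797)

θ=241°: -0.47 0.56
θ=248°: 0.20 0.27
θ=324°: 5.54 -0.58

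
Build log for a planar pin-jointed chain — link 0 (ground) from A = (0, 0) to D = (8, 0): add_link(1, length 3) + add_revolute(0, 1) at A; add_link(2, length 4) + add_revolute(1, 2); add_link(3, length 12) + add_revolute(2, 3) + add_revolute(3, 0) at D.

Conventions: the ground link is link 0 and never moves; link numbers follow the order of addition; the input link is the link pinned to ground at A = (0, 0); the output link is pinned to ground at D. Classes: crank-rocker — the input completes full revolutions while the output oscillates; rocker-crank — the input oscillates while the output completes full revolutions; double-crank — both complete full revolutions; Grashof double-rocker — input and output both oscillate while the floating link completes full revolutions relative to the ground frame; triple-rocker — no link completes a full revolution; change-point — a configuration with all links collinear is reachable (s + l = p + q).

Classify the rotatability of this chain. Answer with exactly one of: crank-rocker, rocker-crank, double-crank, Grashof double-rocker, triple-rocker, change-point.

lengths: ground=8, input=3, coupler=4, output=12
sorted: s=3 (shortest), l=12 (longest), p+q=12
s + l = 15 vs p + q = 12
s + l > p + q → non-Grashof → no link fully rotates → triple-rocker

triple-rocker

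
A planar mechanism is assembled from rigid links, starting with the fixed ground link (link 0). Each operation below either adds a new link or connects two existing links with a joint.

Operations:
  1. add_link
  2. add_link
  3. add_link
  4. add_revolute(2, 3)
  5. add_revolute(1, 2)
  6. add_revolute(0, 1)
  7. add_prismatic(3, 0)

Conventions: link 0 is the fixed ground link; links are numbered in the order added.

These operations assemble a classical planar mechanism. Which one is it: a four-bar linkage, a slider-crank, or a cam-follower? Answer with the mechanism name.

links: 4 (incl. ground); joints: 3 revolute, 1 prismatic, 0 higher (cam) pair, forming one closed loop
4 links, 3 revolutes + 1 prismatic in one loop → slider-crank

slider-crank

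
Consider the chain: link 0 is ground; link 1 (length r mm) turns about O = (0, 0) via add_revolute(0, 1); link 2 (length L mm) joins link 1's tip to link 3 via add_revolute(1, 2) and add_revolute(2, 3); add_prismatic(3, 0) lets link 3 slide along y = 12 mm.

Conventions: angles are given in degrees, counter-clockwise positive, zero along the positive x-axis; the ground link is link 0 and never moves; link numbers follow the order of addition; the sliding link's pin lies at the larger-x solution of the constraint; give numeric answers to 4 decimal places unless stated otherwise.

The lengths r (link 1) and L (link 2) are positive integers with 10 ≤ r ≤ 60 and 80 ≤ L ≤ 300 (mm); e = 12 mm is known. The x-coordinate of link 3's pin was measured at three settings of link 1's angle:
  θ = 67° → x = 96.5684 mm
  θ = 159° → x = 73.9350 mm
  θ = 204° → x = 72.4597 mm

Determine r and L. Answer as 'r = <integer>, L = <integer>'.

constraint per measurement: (x − r cos θ)² + (r sin θ − e)² = L²
subtracting the θ₁ and θ₂ equations cancels the r² and L² terms:
r = (x₁² − x₂²) / (2[(x₁cos θ₁ + e sin θ₁) − (x₂cos θ₂ + e sin θ₂)]) = 17.0000 → r = 17
L² = (x₁ − r cos θ₁)² + (r sin θ₁ − e)² = 8099.9924 → L = 90.0000 → L = 90
check at θ₃=204°: x = 72.4597 (printed 72.4597) ✓

r = 17, L = 90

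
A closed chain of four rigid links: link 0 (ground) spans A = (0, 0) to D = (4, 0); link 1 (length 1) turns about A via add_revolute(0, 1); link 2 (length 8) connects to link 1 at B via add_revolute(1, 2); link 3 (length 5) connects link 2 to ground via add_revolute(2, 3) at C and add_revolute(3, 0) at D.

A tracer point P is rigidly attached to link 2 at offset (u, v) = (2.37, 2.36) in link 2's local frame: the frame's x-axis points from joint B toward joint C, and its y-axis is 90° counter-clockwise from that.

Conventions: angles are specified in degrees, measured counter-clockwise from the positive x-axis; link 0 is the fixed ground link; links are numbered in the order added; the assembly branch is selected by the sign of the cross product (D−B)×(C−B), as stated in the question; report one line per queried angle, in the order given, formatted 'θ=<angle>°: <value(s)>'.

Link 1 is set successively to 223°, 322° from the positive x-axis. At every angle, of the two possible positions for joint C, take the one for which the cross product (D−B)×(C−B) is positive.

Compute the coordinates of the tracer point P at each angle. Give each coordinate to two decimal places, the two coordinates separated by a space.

A=(0,0), D=(4.00,0)
θ=223°: B = A + 1.00·(cos223°, sin223°) = (-0.7314, -0.6820)
θ=223°: |BD| = 4.7803
θ=223°: circle(B,8.00) ∩ circle(D,5.00): a=6.4694, h=4.7060
θ=223°:   candidates: C₊=(5.0005,4.8989) cross=22.496; C₋=(6.3433,-4.4169) cross=-22.496
θ=223°:   branch + wants cross > 0 → take C=(5.0005,4.8989) (cross=22.496)
θ=223°: ex = (C−B)/|BC| = (0.7165,0.6976); ey = (-0.6976,0.7165)
θ=223°: P = B + 2.37·ex + 2.36·ey = (-0.6797,2.6622)
θ=322°: B = A + 1.00·(cos322°, sin322°) = (0.7880, -0.6157)
θ=322°: |BD| = 3.2705
θ=322°: circle(B,8.00) ∩ circle(D,5.00): a=7.5977, h=2.5050
θ=322°:   candidates: C₊=(7.7783,3.2748) cross=8.193; C₋=(8.7214,-1.6456) cross=-8.193
θ=322°:   branch + wants cross > 0 → take C=(7.7783,3.2748) (cross=8.193)
θ=322°: ex = (C−B)/|BC| = (0.8738,0.4863); ey = (-0.4863,0.8738)
θ=322°: P = B + 2.37·ex + 2.36·ey = (1.7112,2.5990)

θ=223°: -0.68 2.66
θ=322°: 1.71 2.60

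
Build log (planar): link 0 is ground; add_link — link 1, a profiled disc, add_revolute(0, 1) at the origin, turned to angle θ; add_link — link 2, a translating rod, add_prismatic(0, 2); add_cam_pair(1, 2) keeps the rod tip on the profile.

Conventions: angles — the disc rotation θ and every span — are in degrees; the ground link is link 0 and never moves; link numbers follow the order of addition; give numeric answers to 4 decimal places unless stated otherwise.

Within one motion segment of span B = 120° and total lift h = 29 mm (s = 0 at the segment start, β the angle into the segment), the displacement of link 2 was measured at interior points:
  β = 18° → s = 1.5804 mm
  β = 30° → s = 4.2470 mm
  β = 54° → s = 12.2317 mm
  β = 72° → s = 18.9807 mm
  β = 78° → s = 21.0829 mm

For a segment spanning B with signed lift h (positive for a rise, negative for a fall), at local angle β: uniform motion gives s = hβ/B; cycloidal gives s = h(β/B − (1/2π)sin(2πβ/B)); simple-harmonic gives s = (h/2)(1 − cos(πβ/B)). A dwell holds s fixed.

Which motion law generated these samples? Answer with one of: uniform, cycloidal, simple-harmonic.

candidates at β/B = r: uniform s = h·r (linear in β); cycloidal s = h·(r − sin(2πr)/(2π)); simple-harmonic s = (h/2)(1 − cos(πr))
β=18°: printed 1.5804 | uniform 4.3500, cycloidal 0.6160, simple-harmonic 1.5804
β=30°: printed 4.2470 | uniform 7.2500, cycloidal 2.6345, simple-harmonic 4.2470
β=54°: printed 12.2317 | uniform 13.0500, cycloidal 11.6237, simple-harmonic 12.2317
β=72°: printed 18.9807 | uniform 17.4000, cycloidal 20.1129, simple-harmonic 18.9807
β=78°: printed 21.0829 | uniform 18.8500, cycloidal 22.5840, simple-harmonic 21.0829
only one law matches every sample → simple-harmonic

simple-harmonic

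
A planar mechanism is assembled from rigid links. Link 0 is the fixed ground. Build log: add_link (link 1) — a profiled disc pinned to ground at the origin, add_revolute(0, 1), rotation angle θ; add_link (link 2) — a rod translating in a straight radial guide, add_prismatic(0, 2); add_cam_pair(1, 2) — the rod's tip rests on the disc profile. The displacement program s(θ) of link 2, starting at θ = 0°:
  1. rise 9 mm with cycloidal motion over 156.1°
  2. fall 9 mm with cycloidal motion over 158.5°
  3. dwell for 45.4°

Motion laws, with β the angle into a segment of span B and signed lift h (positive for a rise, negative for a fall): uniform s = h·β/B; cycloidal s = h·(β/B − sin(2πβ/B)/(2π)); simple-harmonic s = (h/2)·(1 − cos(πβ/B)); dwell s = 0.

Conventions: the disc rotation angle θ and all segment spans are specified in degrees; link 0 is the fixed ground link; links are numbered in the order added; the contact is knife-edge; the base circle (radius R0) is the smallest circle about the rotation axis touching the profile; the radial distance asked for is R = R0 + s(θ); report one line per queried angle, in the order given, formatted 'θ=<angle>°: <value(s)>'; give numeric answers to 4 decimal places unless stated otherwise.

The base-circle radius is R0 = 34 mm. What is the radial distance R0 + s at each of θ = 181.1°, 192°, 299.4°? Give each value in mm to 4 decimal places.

seg 1 [0°–156.1°] cycloidal, h=9: full span → s += 9 → s = 9.0000
seg 2 [156.1°–314.6°] cycloidal, h=-9: θ=181.1° here. β=25, B=158.5. -9·(0.1577 − sin(2π·0.1577)/(2π)) = -0.2212 → s = 8.7788
seg 2 [156.1°–314.6°] cycloidal, h=-9: θ=192° here. β=35.9, B=158.5. -9·(0.2265 − sin(2π·0.2265)/(2π)) = -0.6217 → s = 8.3783
seg 2 [156.1°–314.6°] cycloidal, h=-9: θ=299.4° here. β=143.3, B=158.5. -9·(0.9041 − sin(2π·0.9041)/(2π)) = -8.9487 → s = 0.0513
θ=181.1°: R = R0 + s = 34 + 8.7788 = 42.7788
θ=192°: R = R0 + s = 34 + 8.3783 = 42.3783
θ=299.4°: R = R0 + s = 34 + 0.0513 = 34.0513

θ=181.1°: 42.7788
θ=192°: 42.3783
θ=299.4°: 34.0513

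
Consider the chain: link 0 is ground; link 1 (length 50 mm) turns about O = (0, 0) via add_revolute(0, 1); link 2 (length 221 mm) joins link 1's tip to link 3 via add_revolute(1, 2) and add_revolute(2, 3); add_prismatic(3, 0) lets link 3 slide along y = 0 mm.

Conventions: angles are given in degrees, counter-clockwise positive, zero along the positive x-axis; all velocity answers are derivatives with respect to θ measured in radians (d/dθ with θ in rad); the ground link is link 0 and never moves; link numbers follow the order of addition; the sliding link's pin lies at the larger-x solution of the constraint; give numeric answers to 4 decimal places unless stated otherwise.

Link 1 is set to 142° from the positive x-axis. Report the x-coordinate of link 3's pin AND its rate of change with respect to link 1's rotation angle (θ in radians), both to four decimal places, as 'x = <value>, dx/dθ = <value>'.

geometry: r = 50 mm, L = 221 mm, e = 0 mm
crank pin P = (r cos θ, r sin θ) = (-39.400538, 30.783074)
h = r sin θ − e = 30.783074 − 0 = 30.783074
x = r cos θ + √(L² − h²) = -39.400538 + 218.845613 = 179.445075
dx/dθ = −r sin θ − h·r cos θ/√(L² − h²) (θ in radians; h = 30.783074) = -25.240949

x = 179.4451, dx/dθ = -25.2409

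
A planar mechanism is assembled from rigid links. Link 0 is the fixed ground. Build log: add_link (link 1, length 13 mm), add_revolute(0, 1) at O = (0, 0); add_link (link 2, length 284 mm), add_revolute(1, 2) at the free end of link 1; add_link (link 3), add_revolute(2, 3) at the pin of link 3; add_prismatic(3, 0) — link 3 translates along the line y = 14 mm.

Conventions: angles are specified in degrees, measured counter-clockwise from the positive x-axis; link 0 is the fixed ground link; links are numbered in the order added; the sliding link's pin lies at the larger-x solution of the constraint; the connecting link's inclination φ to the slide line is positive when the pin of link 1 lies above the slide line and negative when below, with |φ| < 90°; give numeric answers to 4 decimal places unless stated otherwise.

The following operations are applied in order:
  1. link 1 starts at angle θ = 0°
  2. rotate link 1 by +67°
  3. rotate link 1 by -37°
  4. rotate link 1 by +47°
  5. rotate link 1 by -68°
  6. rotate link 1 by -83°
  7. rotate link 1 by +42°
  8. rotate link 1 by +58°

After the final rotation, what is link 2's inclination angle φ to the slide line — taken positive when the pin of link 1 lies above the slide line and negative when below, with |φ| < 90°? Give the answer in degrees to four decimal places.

geometry: r = 13 mm, L = 284 mm, e = 14 mm; θ starts at 0°
rotate link 1 by +67°: θ ← 0° +67° = 67°
rotate link 1 by -37°: θ ← 67° -37° = 30°
rotate link 1 by +47°: θ ← 30° +47° = 77°
rotate link 1 by -68°: θ ← 77° -68° = 9°
rotate link 1 by -83°: θ ← 9° -83° = -74°
rotate link 1 by +42°: θ ← -74° +42° = -32°
rotate link 1 by +58°: θ ← -32° +58° = 26°
h = r sin θ − e = 5.698825 − 14 = -8.301175
sin φ = h / L = -8.301175 / 284 = -0.02922949
φ = arcsin(-0.02922949) = -1.674965°

-1.6750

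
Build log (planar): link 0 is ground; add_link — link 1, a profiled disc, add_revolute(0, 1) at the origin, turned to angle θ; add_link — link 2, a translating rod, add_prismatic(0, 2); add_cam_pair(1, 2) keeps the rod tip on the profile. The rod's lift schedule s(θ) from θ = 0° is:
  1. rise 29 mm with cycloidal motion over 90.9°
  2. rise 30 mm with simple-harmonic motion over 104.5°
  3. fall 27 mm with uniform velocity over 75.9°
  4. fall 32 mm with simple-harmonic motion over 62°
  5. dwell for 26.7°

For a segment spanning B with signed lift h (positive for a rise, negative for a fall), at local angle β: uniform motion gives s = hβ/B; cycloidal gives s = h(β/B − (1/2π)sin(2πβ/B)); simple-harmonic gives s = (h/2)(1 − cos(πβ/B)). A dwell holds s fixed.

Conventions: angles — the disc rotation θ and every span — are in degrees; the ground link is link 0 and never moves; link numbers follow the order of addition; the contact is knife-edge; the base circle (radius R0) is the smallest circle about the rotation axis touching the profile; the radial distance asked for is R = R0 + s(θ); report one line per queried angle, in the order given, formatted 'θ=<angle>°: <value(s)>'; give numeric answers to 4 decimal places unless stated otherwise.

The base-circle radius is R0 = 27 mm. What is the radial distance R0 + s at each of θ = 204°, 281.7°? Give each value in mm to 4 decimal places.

seg 1 [0°–90.9°] cycloidal, h=29: full span → s += 29 → s = 29.0000
seg 2 [90.9°–195.4°] simple-harmonic, h=30: full span → s += 30 → s = 59.0000
seg 3 [195.4°–271.3°] uniform, h=-27: θ=204° here. β=8.6, B=75.9. -27·8.6/75.9 = -3.0593 → s = 55.9407
seg 3 [195.4°–271.3°] uniform, h=-27: full span → s += -27 → s = 32.0000
seg 4 [271.3°–333.3°] simple-harmonic, h=-32: θ=281.7° here. β=10.4, B=62. -32/2·(1 − cos(π·0.1677)) = -2.1707 → s = 29.8293
θ=204°: R = R0 + s = 27 + 55.9407 = 82.9407
θ=281.7°: R = R0 + s = 27 + 29.8293 = 56.8293

θ=204°: 82.9407
θ=281.7°: 56.8293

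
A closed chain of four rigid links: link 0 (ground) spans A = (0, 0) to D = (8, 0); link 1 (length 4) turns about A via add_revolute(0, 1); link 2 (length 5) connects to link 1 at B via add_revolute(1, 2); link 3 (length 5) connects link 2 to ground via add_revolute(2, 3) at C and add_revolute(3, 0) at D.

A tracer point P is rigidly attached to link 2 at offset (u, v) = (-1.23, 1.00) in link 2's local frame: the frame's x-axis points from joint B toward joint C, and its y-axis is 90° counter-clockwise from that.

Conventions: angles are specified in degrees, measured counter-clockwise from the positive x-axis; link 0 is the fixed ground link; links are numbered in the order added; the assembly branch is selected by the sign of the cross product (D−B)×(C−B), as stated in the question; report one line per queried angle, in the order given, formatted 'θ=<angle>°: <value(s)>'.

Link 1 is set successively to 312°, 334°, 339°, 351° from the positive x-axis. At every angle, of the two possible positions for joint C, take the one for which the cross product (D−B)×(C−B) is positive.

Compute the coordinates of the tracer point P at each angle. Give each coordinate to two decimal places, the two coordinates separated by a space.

A=(0,0), D=(8.00,0)
θ=312°: B = A + 4.00·(cos312°, sin312°) = (2.6765, -2.9726)
θ=312°: |BD| = 6.0972
θ=312°: circle(B,5.00) ∩ circle(D,5.00): a=3.0486, h=3.9631
θ=312°:   candidates: C₊=(3.4061,1.9739) cross=24.164; C₋=(7.2704,-4.9465) cross=-24.164
θ=312°:   branch + wants cross > 0 → take C=(3.4061,1.9739) (cross=24.164)
θ=312°: ex = (C−B)/|BC| = (0.1459,0.9893); ey = (-0.9893,0.1459)
θ=312°: P = B + -1.23·ex + 1.00·ey = (1.5077,-4.0435)
θ=334°: B = A + 4.00·(cos334°, sin334°) = (3.5952, -1.7535)
θ=334°: |BD| = 4.7410
θ=334°: circle(B,5.00) ∩ circle(D,5.00): a=2.3705, h=4.4024
θ=334°:   candidates: C₊=(4.1694,3.2134) cross=20.872; C₋=(7.4258,-4.9669) cross=-20.872
θ=334°:   branch + wants cross > 0 → take C=(4.1694,3.2134) (cross=20.872)
θ=334°: ex = (C−B)/|BC| = (0.1148,0.9934); ey = (-0.9934,0.1148)
θ=334°: P = B + -1.23·ex + 1.00·ey = (2.4605,-2.8605)
θ=339°: B = A + 4.00·(cos339°, sin339°) = (3.7343, -1.4335)
θ=339°: |BD| = 4.5001
θ=339°: circle(B,5.00) ∩ circle(D,5.00): a=2.2500, h=4.4651
θ=339°:   candidates: C₊=(4.4448,3.5158) cross=20.093; C₋=(7.2895,-4.9493) cross=-20.093
θ=339°:   branch + wants cross > 0 → take C=(4.4448,3.5158) (cross=20.093)
θ=339°: ex = (C−B)/|BC| = (0.1421,0.9899); ey = (-0.9899,0.1421)
θ=339°: P = B + -1.23·ex + 1.00·ey = (2.5697,-2.5089)
θ=351°: B = A + 4.00·(cos351°, sin351°) = (3.9508, -0.6257)
θ=351°: |BD| = 4.0973
θ=351°: circle(B,5.00) ∩ circle(D,5.00): a=2.0487, h=4.5610
θ=351°:   candidates: C₊=(5.2788,4.1947) cross=18.688; C₋=(6.6719,-4.8204) cross=-18.688
θ=351°:   branch + wants cross > 0 → take C=(5.2788,4.1947) (cross=18.688)
θ=351°: ex = (C−B)/|BC| = (0.2656,0.9641); ey = (-0.9641,0.2656)
θ=351°: P = B + -1.23·ex + 1.00·ey = (2.6600,-1.5459)

θ=312°: 1.51 -4.04
θ=334°: 2.46 -2.86
θ=339°: 2.57 -2.51
θ=351°: 2.66 -1.55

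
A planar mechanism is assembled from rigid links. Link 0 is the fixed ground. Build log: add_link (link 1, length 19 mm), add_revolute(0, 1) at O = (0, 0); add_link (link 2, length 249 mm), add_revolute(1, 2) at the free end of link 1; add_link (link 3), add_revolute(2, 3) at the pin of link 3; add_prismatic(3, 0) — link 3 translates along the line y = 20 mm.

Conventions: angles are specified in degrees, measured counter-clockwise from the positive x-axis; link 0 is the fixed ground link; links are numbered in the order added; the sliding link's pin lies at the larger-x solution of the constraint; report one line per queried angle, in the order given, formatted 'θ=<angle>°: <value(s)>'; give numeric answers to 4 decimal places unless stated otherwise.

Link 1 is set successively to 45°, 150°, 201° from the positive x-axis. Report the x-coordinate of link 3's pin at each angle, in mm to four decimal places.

geometry: r = 19 mm, L = 249 mm, e = 20 mm
θ=45°: crank pin P = (r cos θ, r sin θ) = (13.435029, 13.435029)
θ=45°: h = r sin θ − e = 13.435029 − 20 = -6.564971
θ=45°: x = r cos θ + √(L² − h²) = 13.435029 + 248.913441 = 262.348470
θ=150°: crank pin P = (r cos θ, r sin θ) = (-16.454483, 9.500000)
θ=150°: h = r sin θ − e = 9.500000 − 20 = -10.500000
θ=150°: x = r cos θ + √(L² − h²) = -16.454483 + 248.778516 = 232.324033
θ=201°: crank pin P = (r cos θ, r sin θ) = (-17.738028, -6.808991)
θ=201°: h = r sin θ − e = -6.808991 − 20 = -26.808991
θ=201°: x = r cos θ + √(L² − h²) = -17.738028 + 247.552576 = 229.814548

θ=45°: 262.3485
θ=150°: 232.3240
θ=201°: 229.8145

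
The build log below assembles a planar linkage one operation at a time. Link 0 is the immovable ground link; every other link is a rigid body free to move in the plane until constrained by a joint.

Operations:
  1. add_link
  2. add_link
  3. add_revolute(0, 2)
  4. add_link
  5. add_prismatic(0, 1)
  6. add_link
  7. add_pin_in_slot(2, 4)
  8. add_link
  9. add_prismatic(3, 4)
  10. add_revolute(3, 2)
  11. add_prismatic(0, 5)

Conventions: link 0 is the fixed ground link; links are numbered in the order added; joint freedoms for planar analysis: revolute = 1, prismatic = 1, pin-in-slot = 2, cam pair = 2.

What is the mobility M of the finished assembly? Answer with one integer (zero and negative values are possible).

(L,J1,J2)=(1,0,0); link0 fixed
link1: (2,0,0)
link2: (3,0,0)
R 0-2 [J1]: (3,1,0)
link3: (4,1,0)
P 0-1 [J1]: (4,2,0)
link4: (5,2,0)
PS 2-4 [J2]: (5,2,1)
link5: (6,2,1)
P 3-4 [J1]: (6,3,1)
R 3-2 [J1]: (6,4,1)
P 0-5 [J1]: (6,5,1)
Grübler: 3·5 − 2·5 − 1 = 4

M = 4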